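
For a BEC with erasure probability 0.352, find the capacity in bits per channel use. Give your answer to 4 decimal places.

0.6480 bits

Binary erasure channel: capacity C = 1 − ε.
C = 1 − 0.352 = 0.6480 bits per channel use.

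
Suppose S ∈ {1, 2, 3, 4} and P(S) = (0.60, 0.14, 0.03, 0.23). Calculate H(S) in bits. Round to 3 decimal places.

H(S) = −Σ p·log₂ p.
  −(0.60)·log₂(0.60) = 0.4422
  −(0.14)·log₂(0.14) = 0.3971
  −(0.03)·log₂(0.03) = 0.1518
  −(0.23)·log₂(0.23) = 0.4877
Sum: 0.4422 + 0.3971 + 0.1518 + 0.4877 = 1.479 bits.

1.479 bits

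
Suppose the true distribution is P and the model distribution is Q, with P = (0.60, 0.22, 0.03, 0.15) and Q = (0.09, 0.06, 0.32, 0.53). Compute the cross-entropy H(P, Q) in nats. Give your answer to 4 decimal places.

2.1931 nats

H(P,Q) = −Σ p·ln q.
  −0.60·ln(0.09) = 1.44477
  −0.22·ln(0.06) = 0.61895
  −0.03·ln(0.32) = 0.03418
  −0.15·ln(0.53) = 0.09523
H(P,Q) = 2.1931 nats.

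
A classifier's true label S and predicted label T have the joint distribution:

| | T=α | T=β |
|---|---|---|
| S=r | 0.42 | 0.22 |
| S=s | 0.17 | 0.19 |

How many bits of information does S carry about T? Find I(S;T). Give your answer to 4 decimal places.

0.0232 bits

Marginals: p(S) = (0.6400, 0.3600), p(T) = (0.5900, 0.4100).
I(S;T) = H(S) + H(T) − H(S,T).
H(S) = 0.9427, H(T) = 0.9765, H(S,T) = 1.8960.
I(S;T) = 0.9427 + 0.9765 − 1.8960 = 0.0232 bits.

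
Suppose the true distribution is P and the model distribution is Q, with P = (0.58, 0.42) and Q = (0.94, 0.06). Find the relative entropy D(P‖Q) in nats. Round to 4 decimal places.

0.5372 nats

D(P‖Q) = Σ p·ln(p/q).
  0.58·ln(0.58/0.94) = -0.28005
  0.42·ln(0.42/0.06) = 0.81728
D(P‖Q) = 0.5372 nats.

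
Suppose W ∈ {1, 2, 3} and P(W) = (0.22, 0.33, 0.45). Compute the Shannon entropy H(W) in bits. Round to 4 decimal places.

H(W) = −Σ p·log₂ p.
  −(0.22)·log₂(0.22) = 0.48057
  −(0.33)·log₂(0.33) = 0.52782
  −(0.45)·log₂(0.45) = 0.51840
Sum: 0.48057 + 0.52782 + 0.51840 = 1.5268 bits.

1.5268 bits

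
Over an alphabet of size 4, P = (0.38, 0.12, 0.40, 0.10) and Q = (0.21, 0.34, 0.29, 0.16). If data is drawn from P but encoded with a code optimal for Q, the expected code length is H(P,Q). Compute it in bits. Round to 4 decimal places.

2.0211 bits

H(P,Q) = −Σ p·log₂ q.
  −0.38·log₂(0.21) = 0.85558
  −0.12·log₂(0.34) = 0.18677
  −0.40·log₂(0.29) = 0.71435
  −0.10·log₂(0.16) = 0.26439
H(P,Q) = 2.0211 bits.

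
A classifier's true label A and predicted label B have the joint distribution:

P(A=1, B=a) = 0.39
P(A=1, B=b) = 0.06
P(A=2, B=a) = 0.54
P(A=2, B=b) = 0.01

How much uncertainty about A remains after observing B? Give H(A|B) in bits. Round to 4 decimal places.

0.9539 bits

Chain rule: H(A|B) = H(A,B) − H(B).
Marginals: p(A) = (0.4500, 0.5500), p(B) = (0.9300, 0.0700).
H(A,B) = 1.3198 bits; H(B) = 0.3659 bits.
H(A|B) = 1.3198 − 0.3659 = 0.9539 bits.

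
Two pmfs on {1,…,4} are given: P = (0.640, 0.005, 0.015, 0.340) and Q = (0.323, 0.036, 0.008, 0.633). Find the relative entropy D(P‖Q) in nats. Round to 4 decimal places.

D(P‖Q) = Σ p·ln(p/q).
  0.640·ln(0.640/0.323) = 0.43764
  0.005·ln(0.005/0.036) = -0.00987
  0.015·ln(0.015/0.008) = 0.00943
  0.340·ln(0.340/0.633) = -0.21132
D(P‖Q) = 0.2259 nats.

0.2259 nats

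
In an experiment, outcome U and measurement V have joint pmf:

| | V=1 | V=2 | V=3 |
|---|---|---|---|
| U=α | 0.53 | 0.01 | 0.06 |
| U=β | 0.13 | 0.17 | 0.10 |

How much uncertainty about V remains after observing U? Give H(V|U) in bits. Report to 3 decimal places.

0.974 bits

Chain rule: H(V|U) = H(U,V) − H(U).
Marginals: p(U) = (0.6000, 0.4000), p(V) = (0.6600, 0.1800, 0.1600).
H(U,V) = 1.9448 bits; H(U) = 0.9710 bits.
H(V|U) = 1.9448 − 0.9710 = 0.974 bits.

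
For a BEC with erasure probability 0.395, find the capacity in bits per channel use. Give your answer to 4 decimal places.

Binary erasure channel: capacity C = 1 − ε.
C = 1 − 0.395 = 0.6050 bits per channel use.

0.6050 bits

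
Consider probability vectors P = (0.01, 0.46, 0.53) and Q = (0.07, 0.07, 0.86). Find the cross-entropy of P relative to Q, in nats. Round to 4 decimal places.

1.3298 nats

H(P,Q) = −Σ p·ln q.
  −0.01·ln(0.07) = 0.02659
  −0.46·ln(0.07) = 1.22326
  −0.53·ln(0.86) = 0.07994
H(P,Q) = 1.3298 nats.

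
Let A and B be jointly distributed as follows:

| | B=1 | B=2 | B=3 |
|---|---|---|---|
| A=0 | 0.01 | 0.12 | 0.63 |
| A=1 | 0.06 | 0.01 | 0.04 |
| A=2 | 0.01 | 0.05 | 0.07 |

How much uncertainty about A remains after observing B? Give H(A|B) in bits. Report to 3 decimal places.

0.842 bits

Marginals: p(A) = (0.7600, 0.1100, 0.1300), p(B) = (0.0800, 0.1800, 0.7400).
H(A|B) = Σ p(B) · H(A|B=·).
  B=1: p=0.0800, H(A|B=1) = 1.0613
  B=2: p=0.1800, H(A|B=2) = 1.1350
  B=3: p=0.7400, H(A|B=3) = 0.7470
Weighted sum = 0.842 bits.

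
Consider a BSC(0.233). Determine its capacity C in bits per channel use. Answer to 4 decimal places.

0.2168 bits

Binary symmetric channel: C = 1 − h₂(ε) where h₂ is the binary entropy function.
h₂(0.233) = −0.233·log₂0.233 − 0.767·log₂0.767 = 0.7832.
C = 1 − 0.7832 = 0.2168 bits per channel use.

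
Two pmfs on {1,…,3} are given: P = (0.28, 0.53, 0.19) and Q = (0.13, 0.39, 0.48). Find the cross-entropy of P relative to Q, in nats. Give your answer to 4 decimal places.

H(P,Q) = −Σ p·ln q.
  −0.28·ln(0.13) = 0.57126
  −0.53·ln(0.39) = 0.49905
  −0.19·ln(0.48) = 0.13945
H(P,Q) = 1.2098 nats.

1.2098 nats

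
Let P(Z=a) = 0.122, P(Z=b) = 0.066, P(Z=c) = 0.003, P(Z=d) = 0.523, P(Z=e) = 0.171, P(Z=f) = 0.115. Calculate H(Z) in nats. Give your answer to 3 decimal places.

1.343 nats

H(Z) = −Σ p·ln p.
  −(0.122)·ln(0.122) = 0.2567
  −(0.066)·ln(0.066) = 0.1794
  −(0.003)·ln(0.003) = 0.0174
  −(0.523)·ln(0.523) = 0.3390
  −(0.171)·ln(0.171) = 0.3020
  −(0.115)·ln(0.115) = 0.2487
Sum: 0.2567 + 0.1794 + 0.0174 + 0.3390 + 0.3020 + 0.2487 = 1.343 nats.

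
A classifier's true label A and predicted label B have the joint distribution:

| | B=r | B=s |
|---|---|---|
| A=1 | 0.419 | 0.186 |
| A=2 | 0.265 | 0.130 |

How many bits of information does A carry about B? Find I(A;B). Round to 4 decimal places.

Marginals: p(A) = (0.6050, 0.3950), p(B) = (0.6840, 0.3160).
I(A;B) = Σ p(x,y)·log₂[p(x,y)/(p(x)p(y))].
  (1,r): 0.419·log₂(1.0125) = 0.00752
  (1,s): 0.186·log₂(0.9729) = -0.00737
  (2,r): 0.265·log₂(0.9808) = -0.00740
  (2,s): 0.130·log₂(1.0415) = 0.00763
Sum = 0.0004 bits.

0.0004 bits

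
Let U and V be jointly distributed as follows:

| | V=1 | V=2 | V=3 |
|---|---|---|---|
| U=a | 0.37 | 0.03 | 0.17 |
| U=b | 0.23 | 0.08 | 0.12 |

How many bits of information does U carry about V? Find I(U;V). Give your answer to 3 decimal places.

0.033 bits

Marginals: p(U) = (0.5700, 0.4300), p(V) = (0.6000, 0.1100, 0.2900).
I(U;V) = H(U) + H(V) − H(U,V).
H(U) = 0.9858, H(V) = 1.3104, H(U,V) = 2.2633.
I(U;V) = 0.9858 + 1.3104 − 2.2633 = 0.033 bits.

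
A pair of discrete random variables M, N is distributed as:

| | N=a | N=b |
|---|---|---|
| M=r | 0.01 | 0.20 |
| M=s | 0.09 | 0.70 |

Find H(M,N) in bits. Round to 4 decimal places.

1.2037 bits

H(M,N) = −Σ p(x,y)·log₂ p(x,y) over all 4 cells.
  cell (r,a): −0.01·log₂0.01 = 0.06644
  cell (r,b): −0.20·log₂0.20 = 0.46439
  cell (s,a): −0.09·log₂0.09 = 0.31265
  cell (s,b): −0.70·log₂0.70 = 0.36020
Sum = 1.2037 bits.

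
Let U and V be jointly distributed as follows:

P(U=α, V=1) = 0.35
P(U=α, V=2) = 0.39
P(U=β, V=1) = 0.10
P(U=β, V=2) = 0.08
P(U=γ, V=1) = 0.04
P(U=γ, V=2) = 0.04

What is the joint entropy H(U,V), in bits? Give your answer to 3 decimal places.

H(U,V) = −Σ p(x,y)·log₂ p(x,y) over all 6 cells.
  cell (α,1): −0.35·log₂0.35 = 0.5301
  cell (α,2): −0.39·log₂0.39 = 0.5298
  cell (β,1): −0.10·log₂0.10 = 0.3322
  cell (β,2): −0.08·log₂0.08 = 0.2915
  cell (γ,1): −0.04·log₂0.04 = 0.1858
  cell (γ,2): −0.04·log₂0.04 = 0.1858
Sum = 2.055 bits.

2.055 bits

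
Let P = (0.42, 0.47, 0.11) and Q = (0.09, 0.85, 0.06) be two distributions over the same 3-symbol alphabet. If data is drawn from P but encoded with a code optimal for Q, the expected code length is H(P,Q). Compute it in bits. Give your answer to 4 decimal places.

H(P,Q) = −Σ p·log₂ q.
  −0.42·log₂(0.09) = 1.45905
  −0.47·log₂(0.85) = 0.11020
  −0.11·log₂(0.06) = 0.44648
H(P,Q) = 2.0157 bits.

2.0157 bits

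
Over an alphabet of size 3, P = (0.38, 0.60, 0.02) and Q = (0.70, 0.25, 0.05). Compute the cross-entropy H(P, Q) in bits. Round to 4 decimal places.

H(P,Q) = −Σ p·log₂ q.
  −0.38·log₂(0.70) = 0.19554
  −0.60·log₂(0.25) = 1.20000
  −0.02·log₂(0.05) = 0.08644
H(P,Q) = 1.4820 bits.

1.4820 bits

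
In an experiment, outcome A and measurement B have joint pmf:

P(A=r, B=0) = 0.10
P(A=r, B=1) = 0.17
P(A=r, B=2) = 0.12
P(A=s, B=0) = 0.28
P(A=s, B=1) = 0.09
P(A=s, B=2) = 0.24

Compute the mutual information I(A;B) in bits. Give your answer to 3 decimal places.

0.076 bits

Marginals: p(A) = (0.3900, 0.6100), p(B) = (0.3800, 0.2600, 0.3600).
I(A;B) = Σ p(x,y)·log₂[p(x,y)/(p(x)p(y))].
  (r,0): 0.10·log₂(0.6748) = -0.0568
  (r,1): 0.17·log₂(1.6765) = 0.1267
  (r,2): 0.12·log₂(0.8547) = -0.0272
  (s,0): 0.28·log₂(1.2079) = 0.0763
  (s,1): 0.09·log₂(0.5675) = -0.0736
  (s,2): 0.24·log₂(1.0929) = 0.0308
Sum = 0.076 bits.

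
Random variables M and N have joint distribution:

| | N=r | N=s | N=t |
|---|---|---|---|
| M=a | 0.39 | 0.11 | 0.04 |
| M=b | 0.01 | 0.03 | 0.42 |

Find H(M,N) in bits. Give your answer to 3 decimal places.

1.810 bits

H(M,N) = −Σ p(x,y)·log₂ p(x,y) over all 6 cells.
  cell (a,r): −0.39·log₂0.39 = 0.5298
  cell (a,s): −0.11·log₂0.11 = 0.3503
  cell (a,t): −0.04·log₂0.04 = 0.1858
  cell (b,r): −0.01·log₂0.01 = 0.0664
  cell (b,s): −0.03·log₂0.03 = 0.1518
  cell (b,t): −0.42·log₂0.42 = 0.5256
Sum = 1.810 bits.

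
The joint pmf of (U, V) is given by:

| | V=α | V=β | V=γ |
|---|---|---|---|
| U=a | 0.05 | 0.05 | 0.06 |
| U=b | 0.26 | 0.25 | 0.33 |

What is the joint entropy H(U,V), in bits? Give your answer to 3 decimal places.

2.209 bits

H(U,V) = −Σ p(x,y)·log₂ p(x,y) over all 6 cells.
  cell (a,α): −0.05·log₂0.05 = 0.2161
  cell (a,β): −0.05·log₂0.05 = 0.2161
  cell (a,γ): −0.06·log₂0.06 = 0.2435
  cell (b,α): −0.26·log₂0.26 = 0.5053
  cell (b,β): −0.25·log₂0.25 = 0.5000
  cell (b,γ): −0.33·log₂0.33 = 0.5278
Sum = 2.209 bits.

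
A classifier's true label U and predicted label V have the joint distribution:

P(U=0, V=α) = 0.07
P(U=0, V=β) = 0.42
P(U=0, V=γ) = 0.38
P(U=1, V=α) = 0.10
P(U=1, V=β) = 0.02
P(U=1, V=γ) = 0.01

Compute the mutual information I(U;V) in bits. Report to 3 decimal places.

0.207 bits

Marginals: p(U) = (0.8700, 0.1300), p(V) = (0.1700, 0.4400, 0.3900).
I(U;V) = Σ p(x,y)·log₂[p(x,y)/(p(x)p(y))].
  (0,α): 0.07·log₂(0.4733) = -0.0755
  (0,β): 0.42·log₂(1.0972) = 0.0562
  (0,γ): 0.38·log₂(1.1200) = 0.0621
  (1,α): 0.10·log₂(4.5249) = 0.2178
  (1,β): 0.02·log₂(0.3497) = -0.0303
  (1,γ): 0.01·log₂(0.1972) = -0.0234
Sum = 0.207 bits.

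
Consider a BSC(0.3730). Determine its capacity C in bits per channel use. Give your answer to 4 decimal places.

Binary symmetric channel: C = 1 − h₂(ε) where h₂ is the binary entropy function.
h₂(0.3730) = −0.3730·log₂0.3730 − 0.6270·log₂0.6270 = 0.9529.
C = 1 − 0.9529 = 0.0471 bits per channel use.

0.0471 bits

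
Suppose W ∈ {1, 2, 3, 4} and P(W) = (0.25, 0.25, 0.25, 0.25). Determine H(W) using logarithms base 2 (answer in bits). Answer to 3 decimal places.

H(W) = −Σ p·log₂ p.
  −(0.25)·log₂(0.25) = 0.5000
  −(0.25)·log₂(0.25) = 0.5000
  −(0.25)·log₂(0.25) = 0.5000
  −(0.25)·log₂(0.25) = 0.5000
Sum: 0.5000 + 0.5000 + 0.5000 + 0.5000 = 2.000 bits.

2.000 bits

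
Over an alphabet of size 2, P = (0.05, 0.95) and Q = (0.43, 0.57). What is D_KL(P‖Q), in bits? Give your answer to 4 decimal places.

D(P‖Q) = Σ p·log₂(p/q).
  0.05·log₂(0.05/0.43) = -0.15522
  0.95·log₂(0.95/0.57) = 0.70012
D(P‖Q) = 0.5449 bits.

0.5449 bits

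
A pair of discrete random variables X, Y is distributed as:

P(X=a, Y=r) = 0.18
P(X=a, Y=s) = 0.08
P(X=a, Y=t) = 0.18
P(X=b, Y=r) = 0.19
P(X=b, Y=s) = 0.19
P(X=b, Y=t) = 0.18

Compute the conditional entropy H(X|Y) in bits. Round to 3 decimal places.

0.967 bits

Marginals: p(X) = (0.4400, 0.5600), p(Y) = (0.3700, 0.2700, 0.3600).
H(X|Y) = Σ p(Y) · H(X|Y=·).
  Y=r: p=0.3700, H(X|Y=r) = 0.9995
  Y=s: p=0.2700, H(X|Y=s) = 0.8767
  Y=t: p=0.3600, H(X|Y=t) = 1.0000
Weighted sum = 0.967 bits.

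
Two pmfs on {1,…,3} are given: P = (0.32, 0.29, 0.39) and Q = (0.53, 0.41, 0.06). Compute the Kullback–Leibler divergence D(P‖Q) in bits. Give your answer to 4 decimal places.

D(P‖Q) = Σ p·log₂(p/q).
  0.32·log₂(0.32/0.53) = -0.23293
  0.29·log₂(0.29/0.41) = -0.14488
  0.39·log₂(0.39/0.06) = 1.05317
D(P‖Q) = 0.6754 bits.

0.6754 bits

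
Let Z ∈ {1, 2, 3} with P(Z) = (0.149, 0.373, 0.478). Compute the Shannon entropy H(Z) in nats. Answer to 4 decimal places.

H(Z) = −Σ p·ln p.
  −(0.149)·ln(0.149) = 0.28367
  −(0.373)·ln(0.373) = 0.36784
  −(0.478)·ln(0.478) = 0.35283
Sum: 0.28367 + 0.36784 + 0.35283 = 1.0043 nats.

1.0043 nats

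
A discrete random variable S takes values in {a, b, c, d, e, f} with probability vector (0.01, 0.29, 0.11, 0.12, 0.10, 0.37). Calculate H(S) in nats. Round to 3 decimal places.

1.500 nats

H(S) = −Σ p·ln p.
  −(0.01)·ln(0.01) = 0.0461
  −(0.29)·ln(0.29) = 0.3590
  −(0.11)·ln(0.11) = 0.2428
  −(0.12)·ln(0.12) = 0.2544
  −(0.10)·ln(0.10) = 0.2303
  −(0.37)·ln(0.37) = 0.3679
Sum: 0.0461 + 0.3590 + 0.2428 + 0.2544 + 0.2303 + 0.3679 = 1.500 nats.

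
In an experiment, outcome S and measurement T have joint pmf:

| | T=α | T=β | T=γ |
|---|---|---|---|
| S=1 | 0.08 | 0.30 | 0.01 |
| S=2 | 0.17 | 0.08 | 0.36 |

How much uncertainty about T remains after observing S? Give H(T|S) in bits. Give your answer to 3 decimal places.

1.171 bits

Chain rule: H(T|S) = H(S,T) − H(S).
Marginals: p(S) = (0.3900, 0.6100), p(T) = (0.2500, 0.3800, 0.3700).
H(S,T) = 2.1357 bits; H(S) = 0.9648 bits.
H(T|S) = 2.1357 − 0.9648 = 1.171 bits.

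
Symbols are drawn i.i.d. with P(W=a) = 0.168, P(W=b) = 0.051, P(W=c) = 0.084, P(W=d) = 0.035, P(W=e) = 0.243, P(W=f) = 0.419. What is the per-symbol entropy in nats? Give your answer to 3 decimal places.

1.485 nats

H(W) = −Σ p·ln p.
  −(0.168)·ln(0.168) = 0.2997
  −(0.051)·ln(0.051) = 0.1518
  −(0.084)·ln(0.084) = 0.2081
  −(0.035)·ln(0.035) = 0.1173
  −(0.243)·ln(0.243) = 0.3438
  −(0.419)·ln(0.419) = 0.3645
Sum: 0.2997 + 0.1518 + 0.2081 + 0.1173 + 0.3438 + 0.3645 = 1.485 nats.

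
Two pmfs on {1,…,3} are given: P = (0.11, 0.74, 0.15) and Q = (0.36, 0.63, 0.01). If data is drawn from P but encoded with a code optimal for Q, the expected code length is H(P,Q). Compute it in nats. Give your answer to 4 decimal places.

1.1451 nats

H(P,Q) = −Σ p·ln q.
  −0.11·ln(0.36) = 0.11238
  −0.74·ln(0.63) = 0.34191
  −0.15·ln(0.01) = 0.69078
H(P,Q) = 1.1451 nats.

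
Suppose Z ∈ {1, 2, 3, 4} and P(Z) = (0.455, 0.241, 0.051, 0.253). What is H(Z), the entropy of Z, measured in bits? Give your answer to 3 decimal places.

1.732 bits

H(Z) = −Σ p·log₂ p.
  −(0.455)·log₂(0.455) = 0.5169
  −(0.241)·log₂(0.241) = 0.4947
  −(0.051)·log₂(0.051) = 0.2190
  −(0.253)·log₂(0.253) = 0.5016
Sum: 0.5169 + 0.4947 + 0.2190 + 0.5016 = 1.732 bits.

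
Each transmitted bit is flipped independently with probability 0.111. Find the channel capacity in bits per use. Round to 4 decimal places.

0.4971 bits

Binary symmetric channel: C = 1 − h₂(ε) where h₂ is the binary entropy function.
h₂(0.111) = −0.111·log₂0.111 − 0.889·log₂0.889 = 0.5029.
C = 1 − 0.5029 = 0.4971 bits per channel use.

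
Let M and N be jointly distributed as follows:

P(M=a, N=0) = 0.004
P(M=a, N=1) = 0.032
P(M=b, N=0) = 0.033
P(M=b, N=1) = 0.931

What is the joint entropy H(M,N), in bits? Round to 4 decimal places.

0.4492 bits

H(M,N) = −Σ p(x,y)·log₂ p(x,y) over all 4 cells.
  cell (a,0): −0.004·log₂0.004 = 0.03186
  cell (a,1): −0.032·log₂0.032 = 0.15891
  cell (b,0): −0.033·log₂0.033 = 0.16241
  cell (b,1): −0.931·log₂0.931 = 0.09603
Sum = 0.4492 bits.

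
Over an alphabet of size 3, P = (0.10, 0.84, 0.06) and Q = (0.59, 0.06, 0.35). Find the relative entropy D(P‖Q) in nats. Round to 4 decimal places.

D(P‖Q) = Σ p·ln(p/q).
  0.10·ln(0.10/0.59) = -0.17750
  0.84·ln(0.84/0.06) = 2.21681
  0.06·ln(0.06/0.35) = -0.10582
D(P‖Q) = 1.9335 nats.

1.9335 nats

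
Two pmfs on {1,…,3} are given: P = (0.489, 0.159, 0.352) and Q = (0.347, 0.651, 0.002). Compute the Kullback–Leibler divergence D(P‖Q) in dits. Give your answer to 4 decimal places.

0.7659 dits

D(P‖Q) = Σ p·log₁₀(p/q).
  0.489·log₁₀(0.489/0.347) = 0.07285
  0.159·log₁₀(0.159/0.651) = -0.09734
  0.352·log₁₀(0.352/0.002) = 0.79042
D(P‖Q) = 0.7659 dits.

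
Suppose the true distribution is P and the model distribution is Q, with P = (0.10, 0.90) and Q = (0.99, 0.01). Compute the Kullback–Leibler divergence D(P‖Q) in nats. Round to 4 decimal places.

D(P‖Q) = Σ p·ln(p/q).
  0.10·ln(0.10/0.99) = -0.22925
  0.90·ln(0.90/0.01) = 4.04983
D(P‖Q) = 3.8206 nats.

3.8206 nats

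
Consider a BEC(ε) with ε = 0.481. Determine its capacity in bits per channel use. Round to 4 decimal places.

0.5190 bits

Binary erasure channel: capacity C = 1 − ε.
C = 1 − 0.481 = 0.5190 bits per channel use.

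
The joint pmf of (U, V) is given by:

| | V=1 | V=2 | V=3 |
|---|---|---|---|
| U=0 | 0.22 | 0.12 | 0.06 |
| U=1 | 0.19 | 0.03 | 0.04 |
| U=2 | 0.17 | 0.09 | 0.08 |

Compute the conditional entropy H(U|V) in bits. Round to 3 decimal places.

1.527 bits

Chain rule: H(U|V) = H(U,V) − H(V).
Marginals: p(U) = (0.4000, 0.2600, 0.3400), p(V) = (0.5800, 0.2400, 0.1800).
H(U,V) = 2.9227 bits; H(V) = 1.3952 bits.
H(U|V) = 2.9227 − 1.3952 = 1.527 bits.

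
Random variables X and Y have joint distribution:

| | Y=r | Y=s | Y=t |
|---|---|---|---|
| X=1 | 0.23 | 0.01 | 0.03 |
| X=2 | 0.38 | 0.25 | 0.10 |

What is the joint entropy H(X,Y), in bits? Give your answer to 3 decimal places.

2.069 bits

H(X,Y) = −Σ p(x,y)·log₂ p(x,y) over all 6 cells.
  cell (1,r): −0.23·log₂0.23 = 0.4877
  cell (1,s): −0.01·log₂0.01 = 0.0664
  cell (1,t): −0.03·log₂0.03 = 0.1518
  cell (2,r): −0.38·log₂0.38 = 0.5305
  cell (2,s): −0.25·log₂0.25 = 0.5000
  cell (2,t): −0.10·log₂0.10 = 0.3322
Sum = 2.069 bits.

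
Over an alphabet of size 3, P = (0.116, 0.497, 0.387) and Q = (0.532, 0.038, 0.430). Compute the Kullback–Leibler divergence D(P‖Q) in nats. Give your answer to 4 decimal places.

1.0603 nats

D(P‖Q) = Σ p·ln(p/q).
  0.116·ln(0.116/0.532) = -0.17667
  0.497·ln(0.497/0.038) = 1.27779
  0.387·ln(0.387/0.430) = -0.04077
D(P‖Q) = 1.0603 nats.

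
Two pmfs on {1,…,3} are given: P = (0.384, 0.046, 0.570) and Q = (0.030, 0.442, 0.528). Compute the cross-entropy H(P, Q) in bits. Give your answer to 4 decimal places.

2.5220 bits

H(P,Q) = −Σ p·log₂ q.
  −0.384·log₂(0.030) = 1.94262
  −0.046·log₂(0.442) = 0.05418
  −0.570·log₂(0.528) = 0.52519
H(P,Q) = 2.5220 bits.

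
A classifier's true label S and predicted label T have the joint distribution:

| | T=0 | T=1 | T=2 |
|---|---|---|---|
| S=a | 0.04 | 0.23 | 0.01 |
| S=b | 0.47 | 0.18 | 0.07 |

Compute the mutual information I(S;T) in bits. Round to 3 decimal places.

Marginals: p(S) = (0.2800, 0.7200), p(T) = (0.5100, 0.4100, 0.0800).
I(S;T) = H(S) + H(T) − H(S,T).
H(S) = 0.8555, H(T) = 1.3143, H(S,T) = 1.9657.
I(S;T) = 0.8555 + 1.3143 − 1.9657 = 0.204 bits.

0.204 bits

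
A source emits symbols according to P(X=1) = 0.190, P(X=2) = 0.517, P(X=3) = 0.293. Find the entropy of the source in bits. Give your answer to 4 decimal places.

H(X) = −Σ p·log₂ p.
  −(0.190)·log₂(0.190) = 0.45523
  −(0.517)·log₂(0.517) = 0.49206
  −(0.293)·log₂(0.293) = 0.51891
Sum: 0.45523 + 0.49206 + 0.51891 = 1.4662 bits.

1.4662 bits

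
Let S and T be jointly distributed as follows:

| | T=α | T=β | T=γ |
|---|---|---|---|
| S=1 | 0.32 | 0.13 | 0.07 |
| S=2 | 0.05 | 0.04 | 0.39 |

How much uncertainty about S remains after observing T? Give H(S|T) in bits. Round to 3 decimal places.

0.628 bits

Marginals: p(S) = (0.5200, 0.4800), p(T) = (0.3700, 0.1700, 0.4600).
H(S|T) = Σ p(T) · H(S|T=·).
  T=α: p=0.3700, H(S|T=α) = 0.5714
  T=β: p=0.1700, H(S|T=β) = 0.7871
  T=γ: p=0.4600, H(S|T=γ) = 0.6153
Weighted sum = 0.628 bits.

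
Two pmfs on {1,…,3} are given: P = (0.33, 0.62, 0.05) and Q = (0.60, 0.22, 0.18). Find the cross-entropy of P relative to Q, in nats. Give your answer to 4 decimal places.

H(P,Q) = −Σ p·ln q.
  −0.33·ln(0.60) = 0.16857
  −0.62·ln(0.22) = 0.93876
  −0.05·ln(0.18) = 0.08574
H(P,Q) = 1.1931 nats.

1.1931 nats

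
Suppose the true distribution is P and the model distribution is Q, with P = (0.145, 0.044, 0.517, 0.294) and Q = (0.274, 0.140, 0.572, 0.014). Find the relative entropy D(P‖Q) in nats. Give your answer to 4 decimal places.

0.6996 nats

D(P‖Q) = Σ p·ln(p/q).
  0.145·ln(0.145/0.274) = -0.09228
  0.044·ln(0.044/0.140) = -0.05093
  0.517·ln(0.517/0.572) = -0.05227
  0.294·ln(0.294/0.014) = 0.89509
D(P‖Q) = 0.6996 nats.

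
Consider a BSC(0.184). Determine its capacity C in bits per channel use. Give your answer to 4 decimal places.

0.3113 bits

Binary symmetric channel: C = 1 − h₂(ε) where h₂ is the binary entropy function.
h₂(0.184) = −0.184·log₂0.184 − 0.816·log₂0.816 = 0.6887.
C = 1 − 0.6887 = 0.3113 bits per channel use.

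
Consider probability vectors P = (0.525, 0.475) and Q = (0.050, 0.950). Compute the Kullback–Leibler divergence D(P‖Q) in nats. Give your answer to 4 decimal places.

0.9052 nats

D(P‖Q) = Σ p·ln(p/q).
  0.525·ln(0.525/0.050) = 1.23447
  0.475·ln(0.475/0.950) = -0.32924
D(P‖Q) = 0.9052 nats.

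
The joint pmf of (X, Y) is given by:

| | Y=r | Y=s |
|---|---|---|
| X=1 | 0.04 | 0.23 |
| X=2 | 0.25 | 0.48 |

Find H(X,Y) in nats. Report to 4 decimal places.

H(X,Y) = −Σ p(x,y)·ln p(x,y) over all 4 cells.
  cell (1,r): −0.04·ln0.04 = 0.12876
  cell (1,s): −0.23·ln0.23 = 0.33803
  cell (2,r): −0.25·ln0.25 = 0.34657
  cell (2,s): −0.48·ln0.48 = 0.35231
Sum = 1.1657 nats.

1.1657 nats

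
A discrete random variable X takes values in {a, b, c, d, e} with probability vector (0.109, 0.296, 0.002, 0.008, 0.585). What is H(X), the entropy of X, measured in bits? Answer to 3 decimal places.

H(X) = −Σ p·log₂ p.
  −(0.109)·log₂(0.109) = 0.3485
  −(0.296)·log₂(0.296) = 0.5199
  −(0.002)·log₂(0.002) = 0.0179
  −(0.008)·log₂(0.008) = 0.0557
  −(0.585)·log₂(0.585) = 0.4525
Sum: 0.3485 + 0.5199 + 0.0179 + 0.0557 + 0.4525 = 1.395 bits.

1.395 bits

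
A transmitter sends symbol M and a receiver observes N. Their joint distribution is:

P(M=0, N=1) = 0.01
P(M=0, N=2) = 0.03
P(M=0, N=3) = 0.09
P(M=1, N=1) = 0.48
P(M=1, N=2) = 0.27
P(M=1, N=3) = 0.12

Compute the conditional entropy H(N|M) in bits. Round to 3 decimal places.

Marginals: p(M) = (0.1300, 0.8700), p(N) = (0.4900, 0.3000, 0.2100).
H(N|M) = Σ p(M) · H(N|M=·).
  M=0: p=0.1300, H(N|M=0) = 1.1401
  M=1: p=0.8700, H(N|M=1) = 1.3915
Weighted sum = 1.359 bits.

1.359 bits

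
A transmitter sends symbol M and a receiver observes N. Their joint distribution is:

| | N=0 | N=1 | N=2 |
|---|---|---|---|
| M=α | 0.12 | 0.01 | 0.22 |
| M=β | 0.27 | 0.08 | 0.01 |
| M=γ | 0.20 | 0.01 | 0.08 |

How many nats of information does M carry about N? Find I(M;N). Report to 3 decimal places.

0.194 nats

Marginals: p(M) = (0.3500, 0.3600, 0.2900), p(N) = (0.5900, 0.1000, 0.3100).
I(M;N) = Σ p(x,y)·ln[p(x,y)/(p(x)p(y))].
  (α,0): 0.12·ln(0.5811) = -0.0651
  (α,1): 0.01·ln(0.2857) = -0.0125
  (α,2): 0.22·ln(2.0276) = 0.1555
  (β,0): 0.27·ln(1.2712) = 0.0648
  (β,1): 0.08·ln(2.2222) = 0.0639
  (β,2): 0.01·ln(0.0896) = -0.0241
  (γ,0): 0.20·ln(1.1689) = 0.0312
  (γ,1): 0.01·ln(0.3448) = -0.0106
  (γ,2): 0.08·ln(0.8899) = -0.0093
Sum = 0.194 nats.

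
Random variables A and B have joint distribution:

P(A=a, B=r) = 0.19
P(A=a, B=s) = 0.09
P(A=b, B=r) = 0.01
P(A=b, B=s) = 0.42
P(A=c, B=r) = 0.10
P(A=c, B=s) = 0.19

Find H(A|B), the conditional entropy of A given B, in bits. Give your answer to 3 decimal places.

Marginals: p(A) = (0.2800, 0.4300, 0.2900), p(B) = (0.3000, 0.7000).
H(A|B) = Σ p(B) · H(A|B=·).
  B=r: p=0.3000, H(A|B=r) = 1.1092
  B=s: p=0.7000, H(A|B=s) = 1.3333
Weighted sum = 1.266 bits.

1.266 bits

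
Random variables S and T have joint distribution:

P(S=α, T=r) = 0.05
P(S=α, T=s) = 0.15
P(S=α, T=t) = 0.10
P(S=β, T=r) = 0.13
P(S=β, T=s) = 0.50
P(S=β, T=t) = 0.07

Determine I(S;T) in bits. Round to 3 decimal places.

0.055 bits

Marginals: p(S) = (0.3000, 0.7000), p(T) = (0.1800, 0.6500, 0.1700).
I(S;T) = H(S) + H(T) − H(S,T).
H(S) = 0.8813, H(T) = 1.2839, H(S,T) = 2.1100.
I(S;T) = 0.8813 + 1.2839 − 2.1100 = 0.055 bits.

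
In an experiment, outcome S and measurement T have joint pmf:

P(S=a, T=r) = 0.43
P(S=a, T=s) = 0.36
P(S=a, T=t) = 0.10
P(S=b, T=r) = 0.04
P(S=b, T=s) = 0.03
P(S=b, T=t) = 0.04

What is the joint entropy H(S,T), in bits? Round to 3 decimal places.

1.910 bits

H(S,T) = −Σ p(x,y)·log₂ p(x,y) over all 6 cells.
  cell (a,r): −0.43·log₂0.43 = 0.5236
  cell (a,s): −0.36·log₂0.36 = 0.5306
  cell (a,t): −0.10·log₂0.10 = 0.3322
  cell (b,r): −0.04·log₂0.04 = 0.1858
  cell (b,s): −0.03·log₂0.03 = 0.1518
  cell (b,t): −0.04·log₂0.04 = 0.1858
Sum = 1.910 bits.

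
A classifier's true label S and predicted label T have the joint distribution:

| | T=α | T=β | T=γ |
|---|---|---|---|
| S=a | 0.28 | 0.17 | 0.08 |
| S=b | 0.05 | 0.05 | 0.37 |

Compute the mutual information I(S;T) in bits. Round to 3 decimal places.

Marginals: p(S) = (0.5300, 0.4700), p(T) = (0.3300, 0.2200, 0.4500).
I(S;T) = H(S) + H(T) − H(S,T).
H(S) = 0.9974, H(T) = 1.5268, H(S,T) = 2.2032.
I(S;T) = 0.9974 + 1.5268 − 2.2032 = 0.321 bits.

0.321 bits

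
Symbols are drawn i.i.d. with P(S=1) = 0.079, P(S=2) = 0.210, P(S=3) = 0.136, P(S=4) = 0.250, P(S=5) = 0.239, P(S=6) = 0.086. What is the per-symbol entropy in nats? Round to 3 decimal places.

1.699 nats

H(S) = −Σ p·ln p.
  −(0.079)·ln(0.079) = 0.2005
  −(0.210)·ln(0.210) = 0.3277
  −(0.136)·ln(0.136) = 0.2713
  −(0.250)·ln(0.250) = 0.3466
  −(0.239)·ln(0.239) = 0.3421
  −(0.086)·ln(0.086) = 0.2110
Sum: 0.2005 + 0.3277 + 0.2713 + 0.3466 + 0.3421 + 0.2110 = 1.699 nats.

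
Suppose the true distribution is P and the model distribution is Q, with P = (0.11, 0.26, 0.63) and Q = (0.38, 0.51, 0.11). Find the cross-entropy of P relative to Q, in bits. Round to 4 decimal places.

2.4123 bits

H(P,Q) = −Σ p·log₂ q.
  −0.11·log₂(0.38) = 0.15355
  −0.26·log₂(0.51) = 0.25257
  −0.63·log₂(0.11) = 2.00619
H(P,Q) = 2.4123 bits.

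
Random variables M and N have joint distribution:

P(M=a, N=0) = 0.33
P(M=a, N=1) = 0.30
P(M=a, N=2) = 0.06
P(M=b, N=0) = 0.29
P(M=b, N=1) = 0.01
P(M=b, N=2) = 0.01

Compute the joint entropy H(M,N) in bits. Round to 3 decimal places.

1.943 bits

H(M,N) = −Σ p(x,y)·log₂ p(x,y) over all 6 cells.
  cell (a,0): −0.33·log₂0.33 = 0.5278
  cell (a,1): −0.30·log₂0.30 = 0.5211
  cell (a,2): −0.06·log₂0.06 = 0.2435
  cell (b,0): −0.29·log₂0.29 = 0.5179
  cell (b,1): −0.01·log₂0.01 = 0.0664
  cell (b,2): −0.01·log₂0.01 = 0.0664
Sum = 1.943 bits.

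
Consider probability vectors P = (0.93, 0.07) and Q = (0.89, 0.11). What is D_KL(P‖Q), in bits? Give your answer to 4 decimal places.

0.0133 bits

D(P‖Q) = Σ p·log₂(p/q).
  0.93·log₂(0.93/0.89) = 0.05899
  0.07·log₂(0.07/0.11) = -0.04565
D(P‖Q) = 0.0133 bits.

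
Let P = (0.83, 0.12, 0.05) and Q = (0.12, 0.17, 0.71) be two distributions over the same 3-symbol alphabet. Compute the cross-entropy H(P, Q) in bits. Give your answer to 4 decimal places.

2.8704 bits

H(P,Q) = −Σ p·log₂ q.
  −0.83·log₂(0.12) = 2.53888
  −0.12·log₂(0.17) = 0.30677
  −0.05·log₂(0.71) = 0.02471
H(P,Q) = 2.8704 bits.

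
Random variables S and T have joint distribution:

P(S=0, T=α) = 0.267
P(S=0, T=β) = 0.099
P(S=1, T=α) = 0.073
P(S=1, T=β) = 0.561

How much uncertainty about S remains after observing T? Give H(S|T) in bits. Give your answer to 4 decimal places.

Marginals: p(S) = (0.3660, 0.6340), p(T) = (0.3400, 0.6600).
H(S|T) = Σ p(T) · H(S|T=·).
  T=α: p=0.3400, H(S|T=α) = 0.7504
  T=β: p=0.6600, H(S|T=β) = 0.6098
Weighted sum = 0.6576 bits.

0.6576 bits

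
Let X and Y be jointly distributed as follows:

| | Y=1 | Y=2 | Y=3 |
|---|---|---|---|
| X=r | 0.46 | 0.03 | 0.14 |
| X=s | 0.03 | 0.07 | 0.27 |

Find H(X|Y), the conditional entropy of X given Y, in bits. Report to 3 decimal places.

Chain rule: H(X|Y) = H(X,Y) − H(Y).
Marginals: p(X) = (0.6300, 0.3700), p(Y) = (0.4900, 0.1000, 0.4100).
H(X,Y) = 1.9946 bits; H(Y) = 1.3639 bits.
H(X|Y) = 1.9946 − 1.3639 = 0.631 bits.

0.631 bits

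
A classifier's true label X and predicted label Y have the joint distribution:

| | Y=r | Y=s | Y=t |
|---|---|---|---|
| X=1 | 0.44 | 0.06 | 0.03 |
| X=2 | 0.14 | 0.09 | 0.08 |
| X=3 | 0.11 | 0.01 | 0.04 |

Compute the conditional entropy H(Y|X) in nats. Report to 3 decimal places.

0.754 nats

Chain rule: H(Y|X) = H(X,Y) − H(X).
Marginals: p(X) = (0.5300, 0.3100, 0.1600), p(Y) = (0.6900, 0.1600, 0.1500).
H(X,Y) = 1.7469 nats; H(X) = 0.9928 nats.
H(Y|X) = 1.7469 − 0.9928 = 0.754 nats.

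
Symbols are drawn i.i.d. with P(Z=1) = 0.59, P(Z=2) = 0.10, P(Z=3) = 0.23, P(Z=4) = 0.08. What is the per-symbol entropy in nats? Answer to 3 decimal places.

H(Z) = −Σ p·ln p.
  −(0.59)·ln(0.59) = 0.3113
  −(0.10)·ln(0.10) = 0.2303
  −(0.23)·ln(0.23) = 0.3380
  −(0.08)·ln(0.08) = 0.2021
Sum: 0.3113 + 0.2303 + 0.3380 + 0.2021 = 1.082 nats.

1.082 nats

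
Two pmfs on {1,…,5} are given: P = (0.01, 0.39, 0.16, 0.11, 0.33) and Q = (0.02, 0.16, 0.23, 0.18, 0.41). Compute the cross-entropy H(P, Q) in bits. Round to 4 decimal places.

2.1234 bits

H(P,Q) = −Σ p·log₂ q.
  −0.01·log₂(0.02) = 0.05644
  −0.39·log₂(0.16) = 1.03110
  −0.16·log₂(0.23) = 0.33925
  −0.11·log₂(0.18) = 0.27213
  −0.33·log₂(0.41) = 0.42448
H(P,Q) = 2.1234 bits.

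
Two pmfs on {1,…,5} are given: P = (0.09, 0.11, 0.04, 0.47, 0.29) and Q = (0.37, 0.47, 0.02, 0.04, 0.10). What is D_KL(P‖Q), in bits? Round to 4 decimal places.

1.7421 bits

D(P‖Q) = Σ p·log₂(p/q).
  0.09·log₂(0.09/0.37) = -0.18356
  0.11·log₂(0.11/0.47) = -0.23047
  0.04·log₂(0.04/0.02) = 0.04000
  0.47·log₂(0.47/0.04) = 1.67066
  0.29·log₂(0.29/0.10) = 0.44546
D(P‖Q) = 1.7421 bits.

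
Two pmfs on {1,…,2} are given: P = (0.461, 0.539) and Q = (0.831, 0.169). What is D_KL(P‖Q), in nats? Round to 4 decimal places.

0.3535 nats

D(P‖Q) = Σ p·ln(p/q).
  0.461·ln(0.461/0.831) = -0.27164
  0.539·ln(0.539/0.169) = 0.62514
D(P‖Q) = 0.3535 nats.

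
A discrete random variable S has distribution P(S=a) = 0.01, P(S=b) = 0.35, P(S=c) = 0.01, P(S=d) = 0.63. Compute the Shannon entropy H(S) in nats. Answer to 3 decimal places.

H(S) = −Σ p·ln p.
  −(0.01)·ln(0.01) = 0.0461
  −(0.35)·ln(0.35) = 0.3674
  −(0.01)·ln(0.01) = 0.0461
  −(0.63)·ln(0.63) = 0.2911
Sum: 0.0461 + 0.3674 + 0.0461 + 0.2911 = 0.751 nats.

0.751 nats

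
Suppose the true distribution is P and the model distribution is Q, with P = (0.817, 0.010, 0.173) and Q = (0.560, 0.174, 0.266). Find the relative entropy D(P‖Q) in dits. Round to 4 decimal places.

D(P‖Q) = Σ p·log₁₀(p/q).
  0.817·log₁₀(0.817/0.560) = 0.13402
  0.010·log₁₀(0.010/0.174) = -0.01241
  0.173·log₁₀(0.173/0.266) = -0.03232
D(P‖Q) = 0.0893 dits.

0.0893 dits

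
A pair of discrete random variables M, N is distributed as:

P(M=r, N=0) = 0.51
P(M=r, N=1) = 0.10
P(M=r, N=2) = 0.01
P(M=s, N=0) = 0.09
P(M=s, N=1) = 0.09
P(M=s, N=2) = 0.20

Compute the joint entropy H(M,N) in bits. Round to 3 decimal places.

H(M,N) = −Σ p(x,y)·log₂ p(x,y) over all 6 cells.
  cell (r,0): −0.51·log₂0.51 = 0.4954
  cell (r,1): −0.10·log₂0.10 = 0.3322
  cell (r,2): −0.01·log₂0.01 = 0.0664
  cell (s,0): −0.09·log₂0.09 = 0.3127
  cell (s,1): −0.09·log₂0.09 = 0.3127
  cell (s,2): −0.20·log₂0.20 = 0.4644
Sum = 1.984 bits.

1.984 bits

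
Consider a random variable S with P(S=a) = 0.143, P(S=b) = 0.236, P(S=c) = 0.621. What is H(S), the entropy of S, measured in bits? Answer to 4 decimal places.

1.3197 bits

H(S) = −Σ p·log₂ p.
  −(0.143)·log₂(0.143) = 0.40125
  −(0.236)·log₂(0.236) = 0.49162
  −(0.621)·log₂(0.621) = 0.42683
Sum: 0.40125 + 0.49162 + 0.42683 = 1.3197 bits.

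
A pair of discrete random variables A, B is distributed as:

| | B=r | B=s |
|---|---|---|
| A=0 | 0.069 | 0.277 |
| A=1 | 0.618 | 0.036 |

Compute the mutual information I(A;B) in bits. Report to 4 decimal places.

0.4461 bits

Marginals: p(A) = (0.3460, 0.6540), p(B) = (0.6870, 0.3130).
I(A;B) = Σ p(x,y)·log₂[p(x,y)/(p(x)p(y))].
  (0,r): 0.069·log₂(0.2903) = -0.12313
  (0,s): 0.277·log₂(2.5578) = 0.37530
  (1,r): 0.618·log₂(1.3755) = 0.28424
  (1,s): 0.036·log₂(0.1759) = -0.09027
Sum = 0.4461 bits.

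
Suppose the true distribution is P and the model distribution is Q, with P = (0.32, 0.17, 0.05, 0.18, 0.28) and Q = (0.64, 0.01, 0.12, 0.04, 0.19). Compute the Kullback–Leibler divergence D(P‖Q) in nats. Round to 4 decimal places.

D(P‖Q) = Σ p·ln(p/q).
  0.32·ln(0.32/0.64) = -0.22181
  0.17·ln(0.17/0.01) = 0.48165
  0.05·ln(0.05/0.12) = -0.04377
  0.18·ln(0.18/0.04) = 0.27073
  0.28·ln(0.28/0.19) = 0.10857
D(P‖Q) = 0.5954 nats.

0.5954 nats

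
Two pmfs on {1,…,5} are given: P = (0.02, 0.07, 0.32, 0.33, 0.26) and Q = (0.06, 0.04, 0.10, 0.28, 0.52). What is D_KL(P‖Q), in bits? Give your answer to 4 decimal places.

0.3800 bits

D(P‖Q) = Σ p·log₂(p/q).
  0.02·log₂(0.02/0.06) = -0.03170
  0.07·log₂(0.07/0.04) = 0.05651
  0.32·log₂(0.32/0.10) = 0.53698
  0.33·log₂(0.33/0.28) = 0.07822
  0.26·log₂(0.26/0.52) = -0.26000
D(P‖Q) = 0.3800 bits.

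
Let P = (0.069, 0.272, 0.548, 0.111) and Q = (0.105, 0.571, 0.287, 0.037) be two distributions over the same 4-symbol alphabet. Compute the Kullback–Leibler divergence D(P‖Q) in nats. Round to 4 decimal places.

0.2457 nats

D(P‖Q) = Σ p·ln(p/q).
  0.069·ln(0.069/0.105) = -0.02897
  0.272·ln(0.272/0.571) = -0.20171
  0.548·ln(0.548/0.287) = 0.35444
  0.111·ln(0.111/0.037) = 0.12195
D(P‖Q) = 0.2457 nats.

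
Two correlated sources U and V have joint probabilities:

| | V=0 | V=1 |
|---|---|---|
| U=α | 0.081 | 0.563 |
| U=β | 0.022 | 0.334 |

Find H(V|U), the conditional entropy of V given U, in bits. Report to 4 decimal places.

Chain rule: H(V|U) = H(U,V) − H(U).
Marginals: p(U) = (0.6440, 0.3560), p(V) = (0.1030, 0.8970).
H(U,V) = 1.4099 bits; H(U) = 0.9393 bits.
H(V|U) = 1.4099 − 0.9393 = 0.4706 bits.

0.4706 bits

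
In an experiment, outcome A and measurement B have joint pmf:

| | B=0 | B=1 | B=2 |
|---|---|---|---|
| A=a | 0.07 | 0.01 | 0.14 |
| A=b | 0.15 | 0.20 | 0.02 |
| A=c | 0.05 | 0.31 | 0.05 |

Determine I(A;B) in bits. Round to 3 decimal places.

Marginals: p(A) = (0.2200, 0.3700, 0.4100), p(B) = (0.2700, 0.5200, 0.2100).
I(A;B) = H(A) + H(B) − H(A,B).
H(A) = 1.5387, H(B) = 1.4734, H(A,B) = 2.6759.
I(A;B) = 1.5387 + 1.4734 − 2.6759 = 0.336 bits.

0.336 bits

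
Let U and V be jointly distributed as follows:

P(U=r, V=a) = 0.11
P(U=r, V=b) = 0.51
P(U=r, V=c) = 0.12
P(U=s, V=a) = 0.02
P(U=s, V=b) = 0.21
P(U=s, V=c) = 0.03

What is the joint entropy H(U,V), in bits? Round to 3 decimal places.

1.950 bits

H(U,V) = −Σ p(x,y)·log₂ p(x,y) over all 6 cells.
  cell (r,a): −0.11·log₂0.11 = 0.3503
  cell (r,b): −0.51·log₂0.51 = 0.4954
  cell (r,c): −0.12·log₂0.12 = 0.3671
  cell (s,a): −0.02·log₂0.02 = 0.1129
  cell (s,b): −0.21·log₂0.21 = 0.4728
  cell (s,c): −0.03·log₂0.03 = 0.1518
Sum = 1.950 bits.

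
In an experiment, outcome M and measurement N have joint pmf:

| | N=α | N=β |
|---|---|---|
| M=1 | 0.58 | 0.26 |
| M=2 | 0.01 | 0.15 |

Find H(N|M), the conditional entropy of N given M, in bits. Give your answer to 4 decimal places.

0.8038 bits

Chain rule: H(N|M) = H(M,N) − H(M).
Marginals: p(M) = (0.8400, 0.1600), p(N) = (0.5900, 0.4100).
H(M,N) = 1.4381 bits; H(M) = 0.6343 bits.
H(N|M) = 1.4381 − 0.6343 = 0.8038 bits.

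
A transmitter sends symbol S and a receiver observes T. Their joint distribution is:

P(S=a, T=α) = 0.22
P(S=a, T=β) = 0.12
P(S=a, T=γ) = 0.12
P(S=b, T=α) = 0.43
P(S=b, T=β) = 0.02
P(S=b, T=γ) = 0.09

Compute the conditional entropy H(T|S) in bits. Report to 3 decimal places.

1.168 bits

Marginals: p(S) = (0.4600, 0.5400), p(T) = (0.6500, 0.1400, 0.2100).
H(T|S) = Σ p(S) · H(T|S=·).
  S=a: p=0.4600, H(T|S=a) = 1.5204
  S=b: p=0.5400, H(T|S=b) = 0.8686
Weighted sum = 1.168 bits.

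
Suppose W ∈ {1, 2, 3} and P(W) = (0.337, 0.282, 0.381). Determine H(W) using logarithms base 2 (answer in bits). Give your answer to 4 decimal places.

1.5742 bits

H(W) = −Σ p·log₂ p.
  −(0.337)·log₂(0.337) = 0.52881
  −(0.282)·log₂(0.282) = 0.51500
  −(0.381)·log₂(0.381) = 0.53040
Sum: 0.52881 + 0.51500 + 0.53040 = 1.5742 bits.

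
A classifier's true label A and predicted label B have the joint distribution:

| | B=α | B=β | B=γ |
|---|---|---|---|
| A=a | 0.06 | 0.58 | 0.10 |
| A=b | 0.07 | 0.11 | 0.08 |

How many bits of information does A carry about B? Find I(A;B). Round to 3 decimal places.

0.082 bits

Marginals: p(A) = (0.7400, 0.2600), p(B) = (0.1300, 0.6900, 0.1800).
I(A;B) = H(A) + H(B) − H(A,B).
H(A) = 0.8267, H(B) = 1.1973, H(A,B) = 1.9419.
I(A;B) = 0.8267 + 1.1973 − 1.9419 = 0.082 bits.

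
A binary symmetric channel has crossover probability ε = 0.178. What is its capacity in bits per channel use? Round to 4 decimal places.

0.3243 bits

Binary symmetric channel: C = 1 − h₂(ε) where h₂ is the binary entropy function.
h₂(0.178) = −0.178·log₂0.178 − 0.822·log₂0.822 = 0.6757.
C = 1 − 0.6757 = 0.3243 bits per channel use.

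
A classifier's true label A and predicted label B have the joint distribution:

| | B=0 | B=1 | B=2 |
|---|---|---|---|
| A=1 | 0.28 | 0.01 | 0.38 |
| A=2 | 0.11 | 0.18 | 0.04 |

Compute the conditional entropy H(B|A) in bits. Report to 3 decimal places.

1.178 bits

Chain rule: H(B|A) = H(A,B) − H(A).
Marginals: p(A) = (0.6700, 0.3300), p(B) = (0.3900, 0.1900, 0.4200).
H(A,B) = 2.0925 bits; H(A) = 0.9149 bits.
H(B|A) = 2.0925 − 0.9149 = 1.178 bits.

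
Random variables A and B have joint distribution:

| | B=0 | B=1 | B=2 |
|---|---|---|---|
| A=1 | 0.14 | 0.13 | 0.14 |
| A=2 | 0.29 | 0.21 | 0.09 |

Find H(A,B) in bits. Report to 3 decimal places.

2.480 bits

H(A,B) = −Σ p(x,y)·log₂ p(x,y) over all 6 cells.
  cell (1,0): −0.14·log₂0.14 = 0.3971
  cell (1,1): −0.13·log₂0.13 = 0.3826
  cell (1,2): −0.14·log₂0.14 = 0.3971
  cell (2,0): −0.29·log₂0.29 = 0.5179
  cell (2,1): −0.21·log₂0.21 = 0.4728
  cell (2,2): −0.09·log₂0.09 = 0.3127
Sum = 2.480 bits.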